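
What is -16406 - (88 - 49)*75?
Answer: -19331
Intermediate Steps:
-16406 - (88 - 49)*75 = -16406 - 39*75 = -16406 - 1*2925 = -16406 - 2925 = -19331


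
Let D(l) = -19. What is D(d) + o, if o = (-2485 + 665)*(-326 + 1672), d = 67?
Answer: -2449739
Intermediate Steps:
o = -2449720 (o = -1820*1346 = -2449720)
D(d) + o = -19 - 2449720 = -2449739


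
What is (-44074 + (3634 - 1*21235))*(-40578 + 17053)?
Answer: 1450904375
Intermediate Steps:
(-44074 + (3634 - 1*21235))*(-40578 + 17053) = (-44074 + (3634 - 21235))*(-23525) = (-44074 - 17601)*(-23525) = -61675*(-23525) = 1450904375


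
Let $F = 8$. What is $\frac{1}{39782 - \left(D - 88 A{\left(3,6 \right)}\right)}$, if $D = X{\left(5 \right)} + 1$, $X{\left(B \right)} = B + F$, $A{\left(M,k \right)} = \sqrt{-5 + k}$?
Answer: $\frac{1}{39856} \approx 2.509 \cdot 10^{-5}$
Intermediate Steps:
$X{\left(B \right)} = 8 + B$ ($X{\left(B \right)} = B + 8 = 8 + B$)
$D = 14$ ($D = \left(8 + 5\right) + 1 = 13 + 1 = 14$)
$\frac{1}{39782 - \left(D - 88 A{\left(3,6 \right)}\right)} = \frac{1}{39782 + \left(\left(-1\right) 14 + 88 \sqrt{-5 + 6}\right)} = \frac{1}{39782 - \left(14 - 88 \sqrt{1}\right)} = \frac{1}{39782 + \left(-14 + 88 \cdot 1\right)} = \frac{1}{39782 + \left(-14 + 88\right)} = \frac{1}{39782 + 74} = \frac{1}{39856}$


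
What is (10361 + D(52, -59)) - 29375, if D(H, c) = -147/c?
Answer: -1121679/59 ≈ -19012.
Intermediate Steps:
(10361 + D(52, -59)) - 29375 = (10361 - 147/(-59)) - 29375 = (10361 - 147*(-1/59)) - 29375 = (10361 + 147/59) - 29375 = 611446/59 - 29375 = -1121679/59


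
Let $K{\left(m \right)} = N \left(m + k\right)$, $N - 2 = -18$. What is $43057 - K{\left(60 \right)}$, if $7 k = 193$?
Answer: $\frac{311207}{7} \approx 44458.0$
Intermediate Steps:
$k = \frac{193}{7}$ ($k = \frac{1}{7} \cdot 193 = \frac{193}{7} \approx 27.571$)
$N = -16$ ($N = 2 - 18 = -16$)
$K{\left(m \right)} = - \frac{3088}{7} - 16 m$ ($K{\left(m \right)} = - 16 \left(m + \frac{193}{7}\right) = - 16 \left(\frac{193}{7} + m\right) = - \frac{3088}{7} - 16 m$)
$43057 - K{\left(60 \right)} = 43057 - \left(- \frac{3088}{7} - 960\right) = 43057 - - \frac{9808}{7} = 43057 + \frac{9808}{7} = \frac{311207}{7}$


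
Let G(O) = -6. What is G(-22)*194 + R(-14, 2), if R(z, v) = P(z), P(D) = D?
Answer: -1178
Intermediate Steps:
R(z, v) = z
G(-22)*194 + R(-14, 2) = -6*194 - 14 = -1164 - 14 = -1178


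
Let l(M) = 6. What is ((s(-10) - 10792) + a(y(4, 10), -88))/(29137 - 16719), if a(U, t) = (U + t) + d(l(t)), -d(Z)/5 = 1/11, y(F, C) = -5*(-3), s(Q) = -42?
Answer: -59991/68299 ≈ -0.87836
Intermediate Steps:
y(F, C) = 15
d(Z) = -5/11
a(U, t) = -5/11 + U + t (a(U, t) = (U + t) - 5/11 = -5/11 + U + t)
((s(-10) - 10792) + a(y(4, 10), -88))/(29137 - 16719) = ((-42 - 10792) + (-5/11 + 15 - 88))/(29137 - 16719) = (-10834 - 808/11)/12418 = -119982/11*1/12418 = -59991/68299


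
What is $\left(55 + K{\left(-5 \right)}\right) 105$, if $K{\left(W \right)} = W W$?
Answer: $8400$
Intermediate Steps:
$K{\left(W \right)} = W^{2}$
$\left(55 + K{\left(-5 \right)}\right) 105 = \left(55 + \left(-5\right)^{2}\right) 105 = \left(55 + 25\right) 105 = 80 \cdot 105 = 8400$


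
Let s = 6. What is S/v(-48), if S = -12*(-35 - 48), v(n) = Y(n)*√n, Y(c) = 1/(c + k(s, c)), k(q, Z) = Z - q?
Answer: 8466*I*√3 ≈ 14664.0*I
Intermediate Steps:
Y(c) = 1/(-6 + 2*c) (Y(c) = 1/(c + (c - 1*6)) = 1/(c + (c - 6)) = 1/(c + (-6 + c)) = 1/(-6 + 2*c))
v(n) = √n/(2*(-3 + n)) (v(n) = (1/(2*(-3 + n)))*√n = √n/(2*(-3 + n)))
S = 996 (S = -12*(-83) = 996)
S/v(-48) = 996/((√(-48)/(2*(-3 - 48)))) = 996/(((½)*(4*I*√3)/(-51))) = 996/(((½)*(4*I*√3)*(-1/51))) = 996/((-2*I*√3/51)) = 996*(17*I*√3/2) = 8466*I*√3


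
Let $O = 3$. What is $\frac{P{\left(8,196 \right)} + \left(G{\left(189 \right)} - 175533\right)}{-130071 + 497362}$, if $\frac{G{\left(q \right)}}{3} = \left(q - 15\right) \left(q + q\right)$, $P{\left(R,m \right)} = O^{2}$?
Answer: $\frac{21792}{367291} \approx 0.059332$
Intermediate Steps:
$P{\left(R,m \right)} = 9$ ($P{\left(R,m \right)} = 3^{2} = 9$)
$G{\left(q \right)} = 6 q \left(-15 + q\right)$ ($G{\left(q \right)} = 3 \left(q - 15\right) \left(q + q\right) = 3 \left(-15 + q\right) 2 q = 3 \cdot 2 q \left(-15 + q\right) = 6 q \left(-15 + q\right)$)
$\frac{P{\left(8,196 \right)} + \left(G{\left(189 \right)} - 175533\right)}{-130071 + 497362} = \frac{9 - \left(175533 - 1134 \left(-15 + 189\right)\right)}{-130071 + 497362} = \frac{9 - \left(175533 - 197316\right)}{367291} = \left(9 + \left(197316 - 175533\right)\right) \frac{1}{367291} = \left(9 + 21783\right) \frac{1}{367291} = 21792 \cdot \frac{1}{367291} = \frac{21792}{367291}$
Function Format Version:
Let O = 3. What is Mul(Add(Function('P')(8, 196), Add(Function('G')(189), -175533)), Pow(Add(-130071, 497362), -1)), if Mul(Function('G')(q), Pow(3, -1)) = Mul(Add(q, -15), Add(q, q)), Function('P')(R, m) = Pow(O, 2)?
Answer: Rational(21792, 367291) ≈ 0.059332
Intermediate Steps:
Function('P')(R, m) = 9 (Function('P')(R, m) = Pow(3, 2) = 9)
Function('G')(q) = Mul(6, q, Add(-15, q)) (Function('G')(q) = Mul(3, Mul(Add(q, -15), Add(q, q))) = Mul(3, Mul(Add(-15, q), Mul(2, q))) = Mul(3, Mul(2, q, Add(-15, q))) = Mul(6, q, Add(-15, q)))
Mul(Add(Function('P')(8, 196), Add(Function('G')(189), -175533)), Pow(Add(-130071, 497362), -1)) = Mul(Add(9, Add(Mul(6, 189, Add(-15, 189)), -175533)), Pow(Add(-130071, 497362), -1)) = Mul(Add(9, Add(Mul(6, 189, 174), -175533)), Pow(367291, -1)) = Mul(Add(9, Add(197316, -175533)), Rational(1, 367291)) = Mul(Add(9, 21783), Rational(1, 367291)) = Mul(21792, Rational(1, 367291)) = Rational(21792, 367291)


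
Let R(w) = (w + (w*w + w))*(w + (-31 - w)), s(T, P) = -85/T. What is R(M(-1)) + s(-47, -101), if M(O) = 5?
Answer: -50910/47 ≈ -1083.2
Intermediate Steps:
s(T, P) = -85/T
R(w) = -62*w - 31*w² (R(w) = (w + (w² + w))*(-31) = (w + (w + w²))*(-31) = (w² + 2*w)*(-31) = -62*w - 31*w²)
R(M(-1)) + s(-47, -101) = -31*5*(2 + 5) - 85/(-47) = -31*5*7 - 85*(-1/47) = -1085 + 85/47 = -50910/47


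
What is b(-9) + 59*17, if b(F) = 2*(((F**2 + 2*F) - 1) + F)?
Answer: 1109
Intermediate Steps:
b(F) = -2 + 2*F**2 + 6*F (b(F) = 2*((-1 + F**2 + 2*F) + F) = 2*(-1 + F**2 + 3*F) = -2 + 2*F**2 + 6*F)
b(-9) + 59*17 = (-2 + 2*(-9)**2 + 6*(-9)) + 59*17 = (-2 + 2*81 - 54) + 1003 = (-2 + 162 - 54) + 1003 = 106 + 1003 = 1109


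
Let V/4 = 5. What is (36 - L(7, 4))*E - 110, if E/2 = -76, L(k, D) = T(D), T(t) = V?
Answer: -2542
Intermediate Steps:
V = 20 (V = 4*5 = 20)
T(t) = 20
L(k, D) = 20
E = -152 (E = 2*(-76) = -152)
(36 - L(7, 4))*E - 110 = (36 - 1*20)*(-152) - 110 = (36 - 20)*(-152) - 110 = 16*(-152) - 110 = -2432 - 110 = -2542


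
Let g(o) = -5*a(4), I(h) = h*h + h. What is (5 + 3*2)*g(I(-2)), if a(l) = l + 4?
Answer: -440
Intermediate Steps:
a(l) = 4 + l
I(h) = h + h² (I(h) = h² + h = h + h²)
g(o) = -40 (g(o) = -5*(4 + 4) = -5*8 = -40)
(5 + 3*2)*g(I(-2)) = (5 + 3*2)*(-40) = (5 + 6)*(-40) = 11*(-40) = -440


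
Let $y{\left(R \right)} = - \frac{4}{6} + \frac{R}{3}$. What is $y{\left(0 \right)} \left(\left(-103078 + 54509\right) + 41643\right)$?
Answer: $\frac{13852}{3} \approx 4617.3$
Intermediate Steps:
$y{\left(R \right)} = - \frac{2}{3} + \frac{R}{3}$ ($y{\left(R \right)} = \left(-4\right) \frac{1}{6} + R \frac{1}{3} = - \frac{2}{3} + \frac{R}{3}$)
$y{\left(0 \right)} \left(\left(-103078 + 54509\right) + 41643\right) = \left(- \frac{2}{3} + \frac{1}{3} \cdot 0\right) \left(\left(-103078 + 54509\right) + 41643\right) = \left(- \frac{2}{3} + 0\right) \left(-48569 + 41643\right) = \left(- \frac{2}{3}\right) \left(-6926\right) = \frac{13852}{3}$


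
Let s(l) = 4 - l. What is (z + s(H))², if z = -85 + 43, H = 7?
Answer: 2025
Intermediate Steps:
z = -42
(z + s(H))² = (-42 + (4 - 1*7))² = (-42 + (4 - 7))² = (-42 - 3)² = (-45)² = 2025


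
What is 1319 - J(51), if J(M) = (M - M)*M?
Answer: 1319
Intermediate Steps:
J(M) = 0 (J(M) = 0*M = 0)
1319 - J(51) = 1319 - 1*0 = 1319 + 0 = 1319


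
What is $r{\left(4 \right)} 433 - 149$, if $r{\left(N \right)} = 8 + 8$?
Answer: $6779$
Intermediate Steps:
$r{\left(N \right)} = 16$
$r{\left(4 \right)} 433 - 149 = 16 \cdot 433 - 149 = 6928 - 149 = 6779$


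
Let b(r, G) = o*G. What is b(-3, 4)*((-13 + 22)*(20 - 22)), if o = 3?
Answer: -216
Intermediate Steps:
b(r, G) = 3*G
b(-3, 4)*((-13 + 22)*(20 - 22)) = (3*4)*((-13 + 22)*(20 - 22)) = 12*(9*(-2)) = 12*(-18) = -216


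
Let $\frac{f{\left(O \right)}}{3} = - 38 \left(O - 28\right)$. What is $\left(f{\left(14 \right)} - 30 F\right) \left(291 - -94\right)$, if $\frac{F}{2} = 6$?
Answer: $475860$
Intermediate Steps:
$F = 12$ ($F = 2 \cdot 6 = 12$)
$f{\left(O \right)} = 3192 - 114 O$ ($f{\left(O \right)} = 3 \left(- 38 \left(O - 28\right)\right) = 3 \left(- 38 \left(-28 + O\right)\right) = 3 \left(1064 - 38 O\right) = 3192 - 114 O$)
$\left(f{\left(14 \right)} - 30 F\right) \left(291 - -94\right) = \left(\left(3192 - 1596\right) - 360\right) \left(291 - -94\right) = \left(\left(3192 - 1596\right) - 360\right) \left(291 + 94\right) = \left(1596 - 360\right) 385 = 1236 \cdot 385 = 475860$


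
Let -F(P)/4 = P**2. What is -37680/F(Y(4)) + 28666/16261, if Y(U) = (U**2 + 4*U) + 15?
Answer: 216501814/35920549 ≈ 6.0272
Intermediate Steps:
Y(U) = 15 + U**2 + 4*U
F(P) = -4*P**2
-37680/F(Y(4)) + 28666/16261 = -37680*(-1/(4*(15 + 4**2 + 4*4)**2)) + 28666/16261 = -37680*(-1/(4*(15 + 16 + 16)**2)) + 28666*(1/16261) = -37680/((-4*47**2)) + 28666/16261 = -37680/((-4*2209)) + 28666/16261 = -37680/(-8836) + 28666/16261 = -37680*(-1/8836) + 28666/16261 = 9420/2209 + 28666/16261 = 216501814/35920549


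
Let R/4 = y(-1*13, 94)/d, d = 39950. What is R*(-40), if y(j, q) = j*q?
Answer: 416/85 ≈ 4.8941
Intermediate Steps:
R = -52/425 (R = 4*((-1*13*94)/39950) = 4*(-13*94*(1/39950)) = 4*(-1222*1/39950) = 4*(-13/425) = -52/425 ≈ -0.12235)
R*(-40) = -52/425*(-40) = 416/85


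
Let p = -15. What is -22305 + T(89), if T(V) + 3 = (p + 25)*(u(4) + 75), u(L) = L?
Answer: -21518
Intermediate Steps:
T(V) = 787 (T(V) = -3 + (-15 + 25)*(4 + 75) = -3 + 10*79 = -3 + 790 = 787)
-22305 + T(89) = -22305 + 787 = -21518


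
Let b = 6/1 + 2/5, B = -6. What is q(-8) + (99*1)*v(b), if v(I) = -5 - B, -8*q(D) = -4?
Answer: 199/2 ≈ 99.500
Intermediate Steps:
q(D) = ½ (q(D) = -⅛*(-4) = ½)
b = 32/5 (b = 6*1 + 2*(⅕) = 6 + ⅖ = 32/5 ≈ 6.4000)
v(I) = 1 (v(I) = -5 - 1*(-6) = -5 + 6 = 1)
q(-8) + (99*1)*v(b) = ½ + (99*1)*1 = ½ + 99*1 = ½ + 99 = 199/2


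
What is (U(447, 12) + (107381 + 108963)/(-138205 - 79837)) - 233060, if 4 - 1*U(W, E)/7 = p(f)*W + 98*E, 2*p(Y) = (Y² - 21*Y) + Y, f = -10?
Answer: -77471957066/109021 ≈ -7.1062e+5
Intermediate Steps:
p(Y) = Y²/2 - 10*Y (p(Y) = ((Y² - 21*Y) + Y)/2 = (Y² - 20*Y)/2 = Y²/2 - 10*Y)
U(W, E) = 28 - 1050*W - 686*E (U(W, E) = 28 - 7*(((½)*(-10)*(-20 - 10))*W + 98*E) = 28 - 7*(((½)*(-10)*(-30))*W + 98*E) = 28 - 7*(150*W + 98*E) = 28 - 7*(98*E + 150*W) = 28 + (-1050*W - 686*E) = 28 - 1050*W - 686*E)
(U(447, 12) + (107381 + 108963)/(-138205 - 79837)) - 233060 = ((28 - 1050*447 - 686*12) + (107381 + 108963)/(-138205 - 79837)) - 233060 = ((28 - 469350 - 8232) + 216344/(-218042)) - 233060 = (-477554 + 216344*(-1/218042)) - 233060 = (-477554 - 108172/109021) - 233060 = -52063522806/109021 - 233060 = -77471957066/109021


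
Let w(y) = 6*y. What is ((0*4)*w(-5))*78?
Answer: 0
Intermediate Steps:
((0*4)*w(-5))*78 = ((0*4)*(6*(-5)))*78 = (0*(-30))*78 = 0*78 = 0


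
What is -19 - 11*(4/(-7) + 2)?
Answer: -243/7 ≈ -34.714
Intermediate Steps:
-19 - 11*(4/(-7) + 2) = -19 - 11*(4*(-⅐) + 2) = -19 - 11*(-4/7 + 2) = -19 - 11*10/7 = -19 - 110/7 = -243/7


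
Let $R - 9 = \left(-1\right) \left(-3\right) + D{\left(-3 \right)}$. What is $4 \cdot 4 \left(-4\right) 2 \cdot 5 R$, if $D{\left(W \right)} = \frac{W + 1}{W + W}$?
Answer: $- \frac{23680}{3} \approx -7893.3$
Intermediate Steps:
$D{\left(W \right)} = \frac{1 + W}{2 W}$
$R = \frac{37}{3}$ ($R = 9 + \left(\left(-1\right) \left(-3\right) + \frac{1 - 3}{2 \left(-3\right)}\right) = 9 + \left(3 + \frac{1}{2} \left(- \frac{1}{3}\right) \left(-2\right)\right) = 9 + \left(3 + \frac{1}{3}\right) = 9 + \frac{10}{3} = \frac{37}{3} \approx 12.333$)
$4 \cdot 4 \left(-4\right) 2 \cdot 5 R = 4 \cdot 4 \left(-4\right) 2 \cdot 5 \cdot \frac{37}{3} = 4 \left(\left(-16\right) 2\right) 5 \cdot \frac{37}{3} = 4 \left(-32\right) 5 \cdot \frac{37}{3} = \left(-128\right) 5 \cdot \frac{37}{3} = \left(-640\right) \frac{37}{3} = - \frac{23680}{3}$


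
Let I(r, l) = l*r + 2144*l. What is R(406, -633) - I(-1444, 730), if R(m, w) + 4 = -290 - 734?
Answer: -512028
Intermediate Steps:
R(m, w) = -1028 (R(m, w) = -4 + (-290 - 734) = -4 - 1024 = -1028)
I(r, l) = 2144*l + l*r
R(406, -633) - I(-1444, 730) = -1028 - 730*(2144 - 1444) = -1028 - 730*700 = -1028 - 1*511000 = -1028 - 511000 = -512028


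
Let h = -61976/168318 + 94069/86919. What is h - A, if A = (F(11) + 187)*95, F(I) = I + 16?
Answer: -49569684810977/2438338707 ≈ -20329.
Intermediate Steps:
h = 1741102333/2438338707 (h = -61976*1/168318 + 94069*(1/86919) = -30988/84159 + 94069/86919 = 1741102333/2438338707 ≈ 0.71405)
F(I) = 16 + I
A = 20330 (A = ((16 + 11) + 187)*95 = (27 + 187)*95 = 214*95 = 20330)
h - A = 1741102333/2438338707 - 1*20330 = 1741102333/2438338707 - 20330 = -49569684810977/2438338707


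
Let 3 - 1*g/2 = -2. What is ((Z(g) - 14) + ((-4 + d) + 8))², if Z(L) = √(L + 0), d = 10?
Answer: 10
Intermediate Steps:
g = 10 (g = 6 - 2*(-2) = 6 + 4 = 10)
Z(L) = √L
((Z(g) - 14) + ((-4 + d) + 8))² = ((√10 - 14) + ((-4 + 10) + 8))² = ((-14 + √10) + (6 + 8))² = ((-14 + √10) + 14)² = (√10)² = 10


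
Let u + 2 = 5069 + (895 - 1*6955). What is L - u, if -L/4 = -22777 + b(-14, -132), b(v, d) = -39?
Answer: 92257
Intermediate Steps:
u = -993 (u = -2 + (5069 + (895 - 1*6955)) = -2 + (5069 + (895 - 6955)) = -2 + (5069 - 6060) = -2 - 991 = -993)
L = 91264 (L = -4*(-22777 - 39) = -4*(-22816) = 91264)
L - u = 91264 - 1*(-993) = 91264 + 993 = 92257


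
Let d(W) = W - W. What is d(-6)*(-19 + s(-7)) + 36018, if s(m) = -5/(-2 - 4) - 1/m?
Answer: 36018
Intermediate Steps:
d(W) = 0
s(m) = ⅚ - 1/m (s(m) = -5/(-6) - 1/m = -5*(-⅙) - 1/m = ⅚ - 1/m)
d(-6)*(-19 + s(-7)) + 36018 = 0*(-19 + (⅚ - 1/(-7))) + 36018 = 0*(-19 + (⅚ - 1*(-⅐))) + 36018 = 0*(-19 + (⅚ + ⅐)) + 36018 = 0*(-19 + 41/42) + 36018 = 0*(-757/42) + 36018 = 0 + 36018 = 36018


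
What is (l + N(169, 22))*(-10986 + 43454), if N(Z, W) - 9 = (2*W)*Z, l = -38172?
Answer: -997644236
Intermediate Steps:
N(Z, W) = 9 + 2*W*Z (N(Z, W) = 9 + (2*W)*Z = 9 + 2*W*Z)
(l + N(169, 22))*(-10986 + 43454) = (-38172 + (9 + 2*22*169))*(-10986 + 43454) = (-38172 + (9 + 7436))*32468 = (-38172 + 7445)*32468 = -30727*32468 = -997644236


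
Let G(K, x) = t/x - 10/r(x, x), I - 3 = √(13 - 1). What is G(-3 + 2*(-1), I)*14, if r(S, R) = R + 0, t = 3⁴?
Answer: -994 + 1988*√3/3 ≈ 153.77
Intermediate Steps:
I = 3 + 2*√3 (I = 3 + √(13 - 1) = 3 + √12 = 3 + 2*√3 ≈ 6.4641)
t = 81
r(S, R) = R
G(K, x) = 71/x (G(K, x) = 81/x - 10/x = 71/x)
G(-3 + 2*(-1), I)*14 = (71/(3 + 2*√3))*14 = 994/(3 + 2*√3)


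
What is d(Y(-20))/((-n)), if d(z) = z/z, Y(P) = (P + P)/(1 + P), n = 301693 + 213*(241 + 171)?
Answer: -1/389449 ≈ -2.5677e-6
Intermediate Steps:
n = 389449 (n = 301693 + 213*412 = 301693 + 87756 = 389449)
Y(P) = 2*P/(1 + P) (Y(P) = (2*P)/(1 + P) = 2*P/(1 + P))
d(z) = 1
d(Y(-20))/((-n)) = 1/(-1*389449) = 1/(-389449) = 1*(-1/389449) = -1/389449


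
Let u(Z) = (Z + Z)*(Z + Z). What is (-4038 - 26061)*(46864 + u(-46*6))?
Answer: -10581845232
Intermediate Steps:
u(Z) = 4*Z**2 (u(Z) = (2*Z)*(2*Z) = 4*Z**2)
(-4038 - 26061)*(46864 + u(-46*6)) = (-4038 - 26061)*(46864 + 4*(-46*6)**2) = -30099*(46864 + 4*(-276)**2) = -30099*(46864 + 4*76176) = -30099*(46864 + 304704) = -30099*351568 = -10581845232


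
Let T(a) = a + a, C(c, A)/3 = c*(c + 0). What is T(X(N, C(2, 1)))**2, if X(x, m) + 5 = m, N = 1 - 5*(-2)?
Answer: 196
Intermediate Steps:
N = 11 (N = 1 + 10 = 11)
C(c, A) = 3*c**2 (C(c, A) = 3*(c*(c + 0)) = 3*(c*c) = 3*c**2)
X(x, m) = -5 + m
T(a) = 2*a
T(X(N, C(2, 1)))**2 = (2*(-5 + 3*2**2))**2 = (2*(-5 + 3*4))**2 = (2*(-5 + 12))**2 = (2*7)**2 = 14**2 = 196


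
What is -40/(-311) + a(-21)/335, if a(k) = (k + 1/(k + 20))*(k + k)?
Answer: 300764/104185 ≈ 2.8868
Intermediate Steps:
a(k) = 2*k*(k + 1/(20 + k)) (a(k) = (k + 1/(20 + k))*(2*k) = 2*k*(k + 1/(20 + k)))
-40/(-311) + a(-21)/335 = -40/(-311) + (2*(-21)*(1 + (-21)² + 20*(-21))/(20 - 21))/335 = -40*(-1/311) + (2*(-21)*(1 + 441 - 420)/(-1))*(1/335) = 40/311 + (2*(-21)*(-1)*22)*(1/335) = 40/311 + 924*(1/335) = 40/311 + 924/335 = 300764/104185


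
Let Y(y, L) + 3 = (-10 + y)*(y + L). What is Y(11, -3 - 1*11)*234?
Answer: -1404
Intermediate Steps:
Y(y, L) = -3 + (-10 + y)*(L + y) (Y(y, L) = -3 + (-10 + y)*(y + L) = -3 + (-10 + y)*(L + y))
Y(11, -3 - 1*11)*234 = (-3 + 11**2 - 10*(-3 - 1*11) - 10*11 + (-3 - 1*11)*11)*234 = (-3 + 121 - 10*(-3 - 11) - 110 + (-3 - 11)*11)*234 = (-3 + 121 - 10*(-14) - 110 - 14*11)*234 = (-3 + 121 + 140 - 110 - 154)*234 = -6*234 = -1404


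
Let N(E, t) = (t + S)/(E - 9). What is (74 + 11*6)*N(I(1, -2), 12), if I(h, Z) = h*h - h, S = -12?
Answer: 0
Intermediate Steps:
I(h, Z) = h² - h
N(E, t) = (-12 + t)/(-9 + E) (N(E, t) = (t - 12)/(E - 9) = (-12 + t)/(-9 + E))
(74 + 11*6)*N(I(1, -2), 12) = (74 + 11*6)*((-12 + 12)/(-9 + 1*(-1 + 1))) = (74 + 66)*(0/(-9 + 1*0)) = 140*(0/(-9 + 0)) = 140*(0/(-9)) = 140*(-⅑*0) = 140*0 = 0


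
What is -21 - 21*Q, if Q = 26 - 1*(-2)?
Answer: -609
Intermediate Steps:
Q = 28 (Q = 26 + 2 = 28)
-21 - 21*Q = -21 - 21*28 = -21 - 588 = -609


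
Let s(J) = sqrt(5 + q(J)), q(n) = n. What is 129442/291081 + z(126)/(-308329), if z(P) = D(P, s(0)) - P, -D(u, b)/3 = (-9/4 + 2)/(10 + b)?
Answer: 216857182067/487207302666 + 3*sqrt(5)/117165020 ≈ 0.44510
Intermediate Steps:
s(J) = sqrt(5 + J)
D(u, b) = 3/(4*(10 + b)) (D(u, b) = -3*(-9/4 + 2)/(10 + b) = -(-3)/(4*(10 + b)) = 3/(4*(10 + b)))
z(P) = -P + 3/(4*(10 + sqrt(5))) (z(P) = 3/(4*(10 + sqrt(5 + 0))) - P = 3/(4*(10 + sqrt(5))) - P = -P + 3/(4*(10 + sqrt(5))))
129442/291081 + z(126)/(-308329) = 129442/291081 + (3/38 - 1*126 - 3*sqrt(5)/380)/(-308329) = 129442*(1/291081) + (3/38 - 126 - 3*sqrt(5)/380)*(-1/308329) = 129442/291081 + (-4785/38 - 3*sqrt(5)/380)*(-1/308329) = 129442/291081 + (4785/11716502 + 3*sqrt(5)/117165020) = 216857182067/487207302666 + 3*sqrt(5)/117165020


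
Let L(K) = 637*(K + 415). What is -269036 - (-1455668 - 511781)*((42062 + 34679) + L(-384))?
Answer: 189834950076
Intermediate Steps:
L(K) = 264355 + 637*K (L(K) = 637*(415 + K) = 264355 + 637*K)
-269036 - (-1455668 - 511781)*((42062 + 34679) + L(-384)) = -269036 - (-1455668 - 511781)*((42062 + 34679) + (264355 + 637*(-384))) = -269036 - (-1967449)*(76741 + (264355 - 244608)) = -269036 - (-1967449)*(76741 + 19747) = -269036 - (-1967449)*96488 = -269036 - 1*(-189835219112) = -269036 + 189835219112 = 189834950076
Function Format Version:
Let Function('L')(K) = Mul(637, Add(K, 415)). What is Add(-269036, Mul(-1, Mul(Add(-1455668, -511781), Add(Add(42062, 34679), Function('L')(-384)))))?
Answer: 189834950076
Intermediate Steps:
Function('L')(K) = Add(264355, Mul(637, K)) (Function('L')(K) = Mul(637, Add(415, K)) = Add(264355, Mul(637, K)))
Add(-269036, Mul(-1, Mul(Add(-1455668, -511781), Add(Add(42062, 34679), Function('L')(-384))))) = Add(-269036, Mul(-1, Mul(Add(-1455668, -511781), Add(Add(42062, 34679), Add(264355, Mul(637, -384)))))) = Add(-269036, Mul(-1, Mul(-1967449, Add(76741, Add(264355, -244608))))) = Add(-269036, Mul(-1, Mul(-1967449, Add(76741, 19747)))) = Add(-269036, Mul(-1, Mul(-1967449, 96488))) = Add(-269036, Mul(-1, -189835219112)) = Add(-269036, 189835219112) = 189834950076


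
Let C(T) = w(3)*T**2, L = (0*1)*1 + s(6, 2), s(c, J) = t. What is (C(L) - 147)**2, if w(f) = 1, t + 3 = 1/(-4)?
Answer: 4765489/256 ≈ 18615.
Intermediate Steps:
t = -13/4 (t = -3 + 1/(-4) = -3 - 1/4 = -13/4 ≈ -3.2500)
s(c, J) = -13/4
L = -13/4 (L = (0*1)*1 - 13/4 = 0*1 - 13/4 = 0 - 13/4 = -13/4 ≈ -3.2500)
C(T) = T**2 (C(T) = 1*T**2 = T**2)
(C(L) - 147)**2 = ((-13/4)**2 - 147)**2 = (169/16 - 147)**2 = (-2183/16)**2 = 4765489/256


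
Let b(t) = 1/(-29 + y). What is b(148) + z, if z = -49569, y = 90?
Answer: -3023708/61 ≈ -49569.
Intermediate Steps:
b(t) = 1/61 (b(t) = 1/(-29 + 90) = 1/61)
b(148) + z = 1/61 - 49569 = -3023708/61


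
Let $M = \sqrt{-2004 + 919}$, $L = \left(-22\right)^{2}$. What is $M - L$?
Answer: $-484 + i \sqrt{1085} \approx -484.0 + 32.939 i$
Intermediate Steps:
$L = 484$
$M = i \sqrt{1085}$ ($M = \sqrt{-1085} = i \sqrt{1085} \approx 32.939 i$)
$M - L = i \sqrt{1085} - 484 = -484 + i \sqrt{1085}$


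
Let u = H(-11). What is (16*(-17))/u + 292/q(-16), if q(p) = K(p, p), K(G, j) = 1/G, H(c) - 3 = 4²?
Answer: -89040/19 ≈ -4686.3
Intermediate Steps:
H(c) = 19 (H(c) = 3 + 4² = 3 + 16 = 19)
u = 19
q(p) = 1/p
(16*(-17))/u + 292/q(-16) = (16*(-17))/19 + 292/(1/(-16)) = -272*1/19 + 292/(-1/16) = -272/19 + 292*(-16) = -272/19 - 4672 = -89040/19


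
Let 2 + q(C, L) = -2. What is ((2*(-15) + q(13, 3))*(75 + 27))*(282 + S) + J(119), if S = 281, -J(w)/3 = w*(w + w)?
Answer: -2037450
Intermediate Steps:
q(C, L) = -4 (q(C, L) = -2 - 2 = -4)
J(w) = -6*w² (J(w) = -3*w*(w + w) = -3*w*2*w = -6*w²)
((2*(-15) + q(13, 3))*(75 + 27))*(282 + S) + J(119) = ((2*(-15) - 4)*(75 + 27))*(282 + 281) - 6*119² = ((-30 - 4)*102)*563 - 6*14161 = -34*102*563 - 84966 = -3468*563 - 84966 = -1952484 - 84966 = -2037450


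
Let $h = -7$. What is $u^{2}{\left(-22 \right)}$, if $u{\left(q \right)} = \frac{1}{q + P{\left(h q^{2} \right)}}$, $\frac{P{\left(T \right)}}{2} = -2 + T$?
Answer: $\frac{1}{46267204} \approx 2.1614 \cdot 10^{-8}$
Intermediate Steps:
$P{\left(T \right)} = -4 + 2 T$ ($P{\left(T \right)} = 2 \left(-2 + T\right) = -4 + 2 T$)
$u{\left(q \right)} = \frac{1}{-4 + q - 14 q^{2}}$ ($u{\left(q \right)} = \frac{1}{q + \left(-4 + 2 \left(- 7 q^{2}\right)\right)} = \frac{1}{q - \left(4 + 14 q^{2}\right)} = \frac{1}{-4 + q - 14 q^{2}}$)
$u^{2}{\left(-22 \right)} = \left(\frac{1}{-4 - 22 - 14 \left(-22\right)^{2}}\right)^{2} = \left(\frac{1}{-4 - 22 - 6776}\right)^{2} = \left(\frac{1}{-6802}\right)^{2} = \left(- \frac{1}{6802}\right)^{2} = \frac{1}{46267204}$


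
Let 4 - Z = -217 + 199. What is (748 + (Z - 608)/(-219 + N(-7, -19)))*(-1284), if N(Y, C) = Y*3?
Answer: -9635671/10 ≈ -9.6357e+5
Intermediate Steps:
N(Y, C) = 3*Y
Z = 22 (Z = 4 - (-217 + 199) = 4 - 1*(-18) = 4 + 18 = 22)
(748 + (Z - 608)/(-219 + N(-7, -19)))*(-1284) = (748 + (22 - 608)/(-219 + 3*(-7)))*(-1284) = (748 - 586/(-219 - 21))*(-1284) = (748 - 586/(-240))*(-1284) = (748 - 586*(-1/240))*(-1284) = (748 + 293/120)*(-1284) = (90053/120)*(-1284) = -9635671/10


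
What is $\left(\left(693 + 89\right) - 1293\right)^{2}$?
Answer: $261121$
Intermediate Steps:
$\left(\left(693 + 89\right) - 1293\right)^{2} = \left(782 - 1293\right)^{2} = \left(-511\right)^{2} = 261121$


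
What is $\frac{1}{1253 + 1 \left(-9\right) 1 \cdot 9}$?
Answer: $\frac{1}{1172} \approx 0.00085324$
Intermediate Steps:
$\frac{1}{1253 + 1 \left(-9\right) 1 \cdot 9} = \frac{1}{1253 - 81} = \frac{1}{1172}$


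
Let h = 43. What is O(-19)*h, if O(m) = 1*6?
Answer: 258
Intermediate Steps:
O(m) = 6
O(-19)*h = 6*43 = 258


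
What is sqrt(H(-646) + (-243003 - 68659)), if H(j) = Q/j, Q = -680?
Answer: I*sqrt(112509602)/19 ≈ 558.27*I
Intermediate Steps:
H(j) = -680/j
sqrt(H(-646) + (-243003 - 68659)) = sqrt(-680/(-646) + (-243003 - 68659)) = sqrt(-680*(-1/646) - 311662) = sqrt(20/19 - 311662) = sqrt(-5921558/19) = I*sqrt(112509602)/19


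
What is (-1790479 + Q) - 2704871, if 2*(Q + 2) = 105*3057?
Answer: -8669719/2 ≈ -4.3349e+6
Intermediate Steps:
Q = 320981/2 (Q = -2 + (105*3057)/2 = -2 + (½)*320985 = -2 + 320985/2 = 320981/2 ≈ 1.6049e+5)
(-1790479 + Q) - 2704871 = (-1790479 + 320981/2) - 2704871 = -3259977/2 - 2704871 = -8669719/2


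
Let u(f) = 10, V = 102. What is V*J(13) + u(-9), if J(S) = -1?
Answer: -92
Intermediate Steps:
V*J(13) + u(-9) = 102*(-1) + 10 = -102 + 10 = -92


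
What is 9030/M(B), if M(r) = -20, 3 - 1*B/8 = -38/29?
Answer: -903/2 ≈ -451.50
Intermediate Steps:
B = 1000/29 (B = 24 - (-304)/29 = 24 - 8*(-38/29) = 24 + 304/29 = 1000/29 ≈ 34.483)
9030/M(B) = 9030/(-20) = 9030*(-1/20) = -903/2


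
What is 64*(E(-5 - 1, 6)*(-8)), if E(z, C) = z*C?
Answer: 18432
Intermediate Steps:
E(z, C) = C*z
64*(E(-5 - 1, 6)*(-8)) = 64*((6*(-5 - 1))*(-8)) = 64*((6*(-6))*(-8)) = 64*(-36*(-8)) = 64*288 = 18432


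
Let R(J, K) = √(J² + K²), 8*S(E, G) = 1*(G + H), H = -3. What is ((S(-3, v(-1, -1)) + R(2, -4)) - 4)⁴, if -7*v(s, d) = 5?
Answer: 1960003025/614656 - 3913125*√5/2744 ≈ 3.7978e-9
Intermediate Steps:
v(s, d) = -5/7 (v(s, d) = -⅐*5 = -5/7)
S(E, G) = -3/8 + G/8 (S(E, G) = (1*(G - 3))/8 = (1*(-3 + G))/8 = (-3 + G)/8 = -3/8 + G/8)
((S(-3, v(-1, -1)) + R(2, -4)) - 4)⁴ = (((-3/8 + (⅛)*(-5/7)) + √(2² + (-4)²)) - 4)⁴ = (((-3/8 - 5/56) + √(4 + 16)) - 4)⁴ = ((-13/28 + √20) - 4)⁴ = ((-13/28 + 2*√5) - 4)⁴ = (-125/28 + 2*√5)⁴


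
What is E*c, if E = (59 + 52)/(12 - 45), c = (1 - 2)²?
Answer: -37/11 ≈ -3.3636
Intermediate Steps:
c = 1 (c = (-1)² = 1)
E = -37/11 (E = 111/(-33) = 111*(-1/33) = -37/11 ≈ -3.3636)
E*c = -37/11*1 = -37/11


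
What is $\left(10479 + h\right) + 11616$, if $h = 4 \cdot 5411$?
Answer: $43739$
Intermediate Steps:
$h = 21644$
$\left(10479 + h\right) + 11616 = \left(10479 + 21644\right) + 11616 = 32123 + 11616 = 43739$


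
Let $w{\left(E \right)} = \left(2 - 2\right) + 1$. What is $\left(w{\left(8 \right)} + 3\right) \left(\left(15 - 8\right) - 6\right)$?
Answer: $4$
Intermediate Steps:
$w{\left(E \right)} = 1$ ($w{\left(E \right)} = 0 + 1 = 1$)
$\left(w{\left(8 \right)} + 3\right) \left(\left(15 - 8\right) - 6\right) = \left(1 + 3\right) \left(\left(15 - 8\right) - 6\right) = 4 \left(7 - 6\right) = 4 \cdot 1 = 4$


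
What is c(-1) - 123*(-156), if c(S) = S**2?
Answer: 19189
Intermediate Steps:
c(-1) - 123*(-156) = (-1)**2 - 123*(-156) = 1 + 19188 = 19189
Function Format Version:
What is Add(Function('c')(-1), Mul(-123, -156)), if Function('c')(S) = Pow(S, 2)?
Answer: 19189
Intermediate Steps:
Add(Function('c')(-1), Mul(-123, -156)) = Add(Pow(-1, 2), Mul(-123, -156)) = Add(1, 19188) = 19189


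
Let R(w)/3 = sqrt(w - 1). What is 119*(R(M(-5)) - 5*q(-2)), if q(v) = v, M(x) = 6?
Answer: 1190 + 357*sqrt(5) ≈ 1988.3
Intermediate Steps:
R(w) = 3*sqrt(-1 + w) (R(w) = 3*sqrt(w - 1) = 3*sqrt(-1 + w))
119*(R(M(-5)) - 5*q(-2)) = 119*(3*sqrt(-1 + 6) - 5*(-2)) = 119*(3*sqrt(5) + 10) = 119*(10 + 3*sqrt(5)) = 1190 + 357*sqrt(5)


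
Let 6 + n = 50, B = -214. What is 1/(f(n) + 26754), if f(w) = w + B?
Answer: 1/26584 ≈ 3.7617e-5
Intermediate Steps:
n = 44 (n = -6 + 50 = 44)
f(w) = -214 + w (f(w) = w - 214 = -214 + w)
1/(f(n) + 26754) = 1/((-214 + 44) + 26754) = 1/(-170 + 26754) = 1/26584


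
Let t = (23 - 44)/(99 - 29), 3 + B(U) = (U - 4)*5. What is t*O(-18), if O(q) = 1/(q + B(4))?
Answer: 1/70 ≈ 0.014286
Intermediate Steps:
B(U) = -23 + 5*U (B(U) = -3 + (U - 4)*5 = -3 + (-4 + U)*5 = -3 + (-20 + 5*U) = -23 + 5*U)
O(q) = 1/(-3 + q) (O(q) = 1/(q + (-23 + 5*4)) = 1/(q + (-23 + 20)) = 1/(q - 3) = 1/(-3 + q))
t = -3/10 (t = -21/70 = -21*1/70 = -3/10 ≈ -0.30000)
t*O(-18) = -3/(10*(-3 - 18)) = -3/10/(-21) = -3/10*(-1/21) = 1/70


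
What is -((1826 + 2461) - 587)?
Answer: -3700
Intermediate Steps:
-((1826 + 2461) - 587) = -(4287 - 587) = -1*3700 = -3700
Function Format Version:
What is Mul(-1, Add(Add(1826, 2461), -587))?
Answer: -3700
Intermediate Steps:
Mul(-1, Add(Add(1826, 2461), -587)) = Mul(-1, Add(4287, -587)) = Mul(-1, 3700) = -3700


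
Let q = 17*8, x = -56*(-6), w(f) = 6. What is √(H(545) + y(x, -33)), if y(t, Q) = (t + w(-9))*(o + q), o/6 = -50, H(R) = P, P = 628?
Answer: 2*I*√13865 ≈ 235.5*I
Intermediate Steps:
H(R) = 628
o = -300 (o = 6*(-50) = -300)
x = 336
q = 136
y(t, Q) = -984 - 164*t (y(t, Q) = (t + 6)*(-300 + 136) = (6 + t)*(-164) = -984 - 164*t)
√(H(545) + y(x, -33)) = √(628 + (-984 - 164*336)) = √(628 + (-984 - 55104)) = √(628 - 56088) = √(-55460) = 2*I*√13865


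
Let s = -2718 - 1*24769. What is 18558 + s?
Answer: -8929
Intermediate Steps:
s = -27487 (s = -2718 - 24769 = -27487)
18558 + s = 18558 - 27487 = -8929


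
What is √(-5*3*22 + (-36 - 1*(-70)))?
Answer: 2*I*√74 ≈ 17.205*I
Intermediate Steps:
√(-5*3*22 + (-36 - 1*(-70))) = √(-15*22 + (-36 + 70)) = √(-330 + 34) = √(-296) = 2*I*√74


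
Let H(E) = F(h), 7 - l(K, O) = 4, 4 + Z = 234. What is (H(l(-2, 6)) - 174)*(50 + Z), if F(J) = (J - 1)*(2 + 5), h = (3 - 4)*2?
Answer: -54600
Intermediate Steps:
Z = 230 (Z = -4 + 234 = 230)
l(K, O) = 3 (l(K, O) = 7 - 1*4 = 7 - 4 = 3)
h = -2 (h = -1*2 = -2)
F(J) = -7 + 7*J (F(J) = (-1 + J)*7 = -7 + 7*J)
H(E) = -21 (H(E) = -7 + 7*(-2) = -7 - 14 = -21)
(H(l(-2, 6)) - 174)*(50 + Z) = (-21 - 174)*(50 + 230) = -195*280 = -54600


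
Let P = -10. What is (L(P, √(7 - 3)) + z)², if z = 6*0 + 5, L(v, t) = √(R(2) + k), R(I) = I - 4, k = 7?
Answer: (5 + √5)² ≈ 52.361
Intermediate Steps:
R(I) = -4 + I
L(v, t) = √5 (L(v, t) = √((-4 + 2) + 7) = √(-2 + 7) = √5)
z = 5 (z = 0 + 5 = 5)
(L(P, √(7 - 3)) + z)² = (√5 + 5)² = (5 + √5)²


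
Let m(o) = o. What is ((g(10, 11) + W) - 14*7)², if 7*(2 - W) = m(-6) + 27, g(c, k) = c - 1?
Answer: 8100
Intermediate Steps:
g(c, k) = -1 + c
W = -1 (W = 2 - (-6 + 27)/7 = 2 - ⅐*21 = 2 - 3 = -1)
((g(10, 11) + W) - 14*7)² = (((-1 + 10) - 1) - 14*7)² = ((9 - 1) - 98)² = (8 - 98)² = (-90)² = 8100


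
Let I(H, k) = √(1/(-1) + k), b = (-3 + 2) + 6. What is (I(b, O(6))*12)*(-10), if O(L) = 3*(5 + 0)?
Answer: -120*√14 ≈ -449.00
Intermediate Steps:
O(L) = 15 (O(L) = 3*5 = 15)
b = 5 (b = -1 + 6 = 5)
I(H, k) = √(-1 + k)
(I(b, O(6))*12)*(-10) = (√(-1 + 15)*12)*(-10) = (√14*12)*(-10) = (12*√14)*(-10) = -120*√14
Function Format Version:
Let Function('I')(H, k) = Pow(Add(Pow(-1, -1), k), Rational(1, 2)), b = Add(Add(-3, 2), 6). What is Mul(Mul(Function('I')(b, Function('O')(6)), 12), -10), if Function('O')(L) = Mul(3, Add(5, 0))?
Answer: Mul(-120, Pow(14, Rational(1, 2))) ≈ -449.00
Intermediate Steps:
Function('O')(L) = 15 (Function('O')(L) = Mul(3, 5) = 15)
b = 5 (b = Add(-1, 6) = 5)
Function('I')(H, k) = Pow(Add(-1, k), Rational(1, 2))
Mul(Mul(Function('I')(b, Function('O')(6)), 12), -10) = Mul(Mul(Pow(Add(-1, 15), Rational(1, 2)), 12), -10) = Mul(Mul(Pow(14, Rational(1, 2)), 12), -10) = Mul(Mul(12, Pow(14, Rational(1, 2))), -10) = Mul(-120, Pow(14, Rational(1, 2)))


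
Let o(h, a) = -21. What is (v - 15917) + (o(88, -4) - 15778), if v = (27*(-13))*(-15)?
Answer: -26451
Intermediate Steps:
v = 5265 (v = -351*(-15) = 5265)
(v - 15917) + (o(88, -4) - 15778) = (5265 - 15917) + (-21 - 15778) = -10652 - 15799 = -26451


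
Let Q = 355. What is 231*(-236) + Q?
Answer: -54161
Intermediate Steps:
231*(-236) + Q = 231*(-236) + 355 = -54516 + 355 = -54161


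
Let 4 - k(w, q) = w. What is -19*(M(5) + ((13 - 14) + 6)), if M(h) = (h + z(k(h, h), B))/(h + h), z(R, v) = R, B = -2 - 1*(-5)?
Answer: -513/5 ≈ -102.60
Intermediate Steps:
k(w, q) = 4 - w
B = 3 (B = -2 + 5 = 3)
M(h) = 2/h (M(h) = (h + (4 - h))/(h + h) = 4/((2*h)) = 4*(1/(2*h)) = 2/h)
-19*(M(5) + ((13 - 14) + 6)) = -19*(2/5 + ((13 - 14) + 6)) = -19*(2*(1/5) + (-1 + 6)) = -19*(2/5 + 5) = -19*27/5 = -513/5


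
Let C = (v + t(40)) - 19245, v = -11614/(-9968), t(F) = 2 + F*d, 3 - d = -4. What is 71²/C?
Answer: -25124344/94505785 ≈ -0.26585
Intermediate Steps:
d = 7 (d = 3 - 1*(-4) = 3 + 4 = 7)
t(F) = 2 + 7*F (t(F) = 2 + F*7 = 2 + 7*F)
v = 5807/4984 (v = -11614*(-1/9968) = 5807/4984 ≈ 1.1651)
C = -94505785/4984 (C = (5807/4984 + (2 + 7*40)) - 19245 = (5807/4984 + (2 + 280)) - 19245 = (5807/4984 + 282) - 19245 = 1411295/4984 - 19245 = -94505785/4984 ≈ -18962.)
71²/C = 71²/(-94505785/4984) = 5041*(-4984/94505785) = -25124344/94505785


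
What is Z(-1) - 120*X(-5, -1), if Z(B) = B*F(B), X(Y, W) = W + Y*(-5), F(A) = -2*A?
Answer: -2882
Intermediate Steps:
X(Y, W) = W - 5*Y
Z(B) = -2*B**2 (Z(B) = B*(-2*B) = -2*B**2)
Z(-1) - 120*X(-5, -1) = -2*(-1)**2 - 120*(-1 - 5*(-5)) = -2*1 - 120*(-1 + 25) = -2 - 120*24 = -2 - 2880 = -2882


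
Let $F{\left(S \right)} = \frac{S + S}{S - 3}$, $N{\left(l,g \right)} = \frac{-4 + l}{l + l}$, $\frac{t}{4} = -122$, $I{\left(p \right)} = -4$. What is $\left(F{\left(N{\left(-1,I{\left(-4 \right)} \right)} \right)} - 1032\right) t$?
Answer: $508496$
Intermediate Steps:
$t = -488$ ($t = 4 \left(-122\right) = -488$)
$N{\left(l,g \right)} = \frac{-4 + l}{2 l}$
$F{\left(S \right)} = \frac{2 S}{-3 + S}$
$\left(F{\left(N{\left(-1,I{\left(-4 \right)} \right)} \right)} - 1032\right) t = \left(\frac{2 \frac{-4 - 1}{2 \left(-1\right)}}{-3 + \frac{-4 - 1}{2 \left(-1\right)}} - 1032\right) \left(-488\right) = \left(\frac{2 \cdot \frac{1}{2} \left(-1\right) \left(-5\right)}{-3 + \frac{1}{2} \left(-1\right) \left(-5\right)} - 1032\right) \left(-488\right) = \left(2 \cdot \frac{5}{2} \frac{1}{-3 + \frac{5}{2}} - 1032\right) \left(-488\right) = \left(2 \cdot \frac{5}{2} \frac{1}{- \frac{1}{2}} - 1032\right) \left(-488\right) = \left(2 \cdot \frac{5}{2} \left(-2\right) - 1032\right) \left(-488\right) = \left(-10 - 1032\right) \left(-488\right) = \left(-1042\right) \left(-488\right) = 508496$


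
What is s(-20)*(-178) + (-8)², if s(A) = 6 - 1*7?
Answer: 242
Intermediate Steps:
s(A) = -1 (s(A) = 6 - 7 = -1)
s(-20)*(-178) + (-8)² = -1*(-178) + (-8)² = 178 + 64 = 242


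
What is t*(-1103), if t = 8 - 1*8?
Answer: 0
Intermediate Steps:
t = 0 (t = 8 - 8 = 0)
t*(-1103) = 0*(-1103) = 0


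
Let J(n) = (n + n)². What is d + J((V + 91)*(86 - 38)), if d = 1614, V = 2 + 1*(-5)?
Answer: 71370318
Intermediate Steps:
V = -3 (V = 2 - 5 = -3)
J(n) = 4*n² (J(n) = (2*n)² = 4*n²)
d + J((V + 91)*(86 - 38)) = 1614 + 4*((-3 + 91)*(86 - 38))² = 1614 + 4*(88*48)² = 1614 + 4*4224² = 1614 + 4*17842176 = 1614 + 71368704 = 71370318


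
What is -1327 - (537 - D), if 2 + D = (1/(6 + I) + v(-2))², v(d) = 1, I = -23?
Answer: -539018/289 ≈ -1865.1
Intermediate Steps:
D = -322/289 (D = -2 + (1/(6 - 23) + 1)² = -2 + (1/(-17) + 1)² = -2 + (-1/17 + 1)² = -2 + (16/17)² = -2 + 256/289 = -322/289 ≈ -1.1142)
-1327 - (537 - D) = -1327 - (537 - 1*(-322/289)) = -1327 - (537 + 322/289) = -1327 - 1*155515/289 = -1327 - 155515/289 = -539018/289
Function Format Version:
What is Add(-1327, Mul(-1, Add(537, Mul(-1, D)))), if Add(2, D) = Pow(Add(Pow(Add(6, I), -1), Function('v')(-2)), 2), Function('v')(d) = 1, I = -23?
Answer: Rational(-539018, 289) ≈ -1865.1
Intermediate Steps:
D = Rational(-322, 289) (D = Add(-2, Pow(Add(Pow(Add(6, -23), -1), 1), 2)) = Add(-2, Pow(Add(Pow(-17, -1), 1), 2)) = Add(-2, Pow(Add(Rational(-1, 17), 1), 2)) = Add(-2, Pow(Rational(16, 17), 2)) = Add(-2, Rational(256, 289)) = Rational(-322, 289) ≈ -1.1142)
Add(-1327, Mul(-1, Add(537, Mul(-1, D)))) = Add(-1327, Mul(-1, Add(537, Mul(-1, Rational(-322, 289))))) = Add(-1327, Mul(-1, Add(537, Rational(322, 289)))) = Add(-1327, Mul(-1, Rational(155515, 289))) = Add(-1327, Rational(-155515, 289)) = Rational(-539018, 289)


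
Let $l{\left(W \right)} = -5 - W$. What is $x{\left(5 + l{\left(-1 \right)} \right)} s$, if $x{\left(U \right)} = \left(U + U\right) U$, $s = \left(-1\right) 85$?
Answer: $-170$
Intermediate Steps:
$s = -85$
$x{\left(U \right)} = 2 U^{2}$ ($x{\left(U \right)} = 2 U U = 2 U^{2}$)
$x{\left(5 + l{\left(-1 \right)} \right)} s = 2 \left(5 - 4\right)^{2} \left(-85\right) = 2 \cdot 1^{2} \left(-85\right) = 2 \cdot 1 \left(-85\right) = 2 \left(-85\right) = -170$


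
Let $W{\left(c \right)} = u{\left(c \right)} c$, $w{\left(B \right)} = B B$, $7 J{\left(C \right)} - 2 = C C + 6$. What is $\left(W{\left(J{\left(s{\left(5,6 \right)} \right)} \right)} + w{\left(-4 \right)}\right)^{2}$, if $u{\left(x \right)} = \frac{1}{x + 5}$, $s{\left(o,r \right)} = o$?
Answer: $\frac{1256641}{4624} \approx 271.76$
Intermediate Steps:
$u{\left(x \right)} = \frac{1}{5 + x}$
$J{\left(C \right)} = \frac{8}{7} + \frac{C^{2}}{7}$ ($J{\left(C \right)} = \frac{2}{7} + \frac{C C + 6}{7} = \frac{2}{7} + \frac{C^{2} + 6}{7} = \frac{2}{7} + \frac{6 + C^{2}}{7} = \frac{2}{7} + \left(\frac{6}{7} + \frac{C^{2}}{7}\right) = \frac{8}{7} + \frac{C^{2}}{7}$)
$w{\left(B \right)} = B^{2}$
$W{\left(c \right)} = \frac{c}{5 + c}$
$\left(W{\left(J{\left(s{\left(5,6 \right)} \right)} \right)} + w{\left(-4 \right)}\right)^{2} = \left(\frac{\frac{8}{7} + \frac{5^{2}}{7}}{5 + \left(\frac{8}{7} + \frac{5^{2}}{7}\right)} + \left(-4\right)^{2}\right)^{2} = \left(\frac{\frac{8}{7} + \frac{1}{7} \cdot 25}{5 + \left(\frac{8}{7} + \frac{1}{7} \cdot 25\right)} + 16\right)^{2} = \left(\frac{\frac{8}{7} + \frac{25}{7}}{5 + \left(\frac{8}{7} + \frac{25}{7}\right)} + 16\right)^{2} = \left(\frac{33}{7 \left(5 + \frac{33}{7}\right)} + 16\right)^{2} = \left(\frac{33}{7 \cdot \frac{68}{7}} + 16\right)^{2} = \left(\frac{33}{7} \cdot \frac{7}{68} + 16\right)^{2} = \left(\frac{33}{68} + 16\right)^{2} = \left(\frac{1121}{68}\right)^{2} = \frac{1256641}{4624}$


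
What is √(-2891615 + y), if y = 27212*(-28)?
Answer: I*√3653551 ≈ 1911.4*I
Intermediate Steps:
y = -761936
√(-2891615 + y) = √(-2891615 - 761936) = √(-3653551) = I*√3653551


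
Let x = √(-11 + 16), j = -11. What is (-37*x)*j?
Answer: 407*√5 ≈ 910.08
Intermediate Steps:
x = √5 ≈ 2.2361
(-37*x)*j = -37*√5*(-11) = 407*√5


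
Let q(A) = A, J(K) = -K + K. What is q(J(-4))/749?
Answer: 0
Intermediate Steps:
J(K) = 0
q(J(-4))/749 = 0/749 = 0*(1/749) = 0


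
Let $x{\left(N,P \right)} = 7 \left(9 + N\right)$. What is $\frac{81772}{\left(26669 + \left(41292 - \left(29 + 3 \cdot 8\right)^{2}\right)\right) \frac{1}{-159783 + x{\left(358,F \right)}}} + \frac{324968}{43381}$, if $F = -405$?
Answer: $- \frac{69709011068889}{353294864} \approx -1.9731 \cdot 10^{5}$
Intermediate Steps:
$x{\left(N,P \right)} = 63 + 7 N$
$\frac{81772}{\left(26669 + \left(41292 - \left(29 + 3 \cdot 8\right)^{2}\right)\right) \frac{1}{-159783 + x{\left(358,F \right)}}} + \frac{324968}{43381} = \frac{81772}{\left(26669 + \left(41292 - \left(29 + 3 \cdot 8\right)^{2}\right)\right) \frac{1}{-159783 + \left(63 + 7 \cdot 358\right)}} + \frac{324968}{43381} = \frac{81772}{\left(26669 + \left(41292 - \left(29 + 24\right)^{2}\right)\right) \frac{1}{-159783 + \left(63 + 2506\right)}} + 324968 \cdot \frac{1}{43381} = \frac{81772}{\left(26669 + \left(41292 - 53^{2}\right)\right) \frac{1}{-159783 + 2569}} + \frac{324968}{43381} = \frac{81772}{\left(26669 + \left(41292 - 2809\right)\right) \frac{1}{-157214}} + \frac{324968}{43381} = \frac{81772}{\left(26669 + \left(41292 - 2809\right)\right) \left(- \frac{1}{157214}\right)} + \frac{324968}{43381} = \frac{81772}{\left(26669 + 38483\right) \left(- \frac{1}{157214}\right)} + \frac{324968}{43381} = \frac{81772}{65152 \left(- \frac{1}{157214}\right)} + \frac{324968}{43381} = \frac{81772}{- \frac{32576}{78607}} + \frac{324968}{43381} = 81772 \left(- \frac{78607}{32576}\right) + \frac{324968}{43381} = - \frac{1606962901}{8144} + \frac{324968}{43381} = - \frac{69709011068889}{353294864}$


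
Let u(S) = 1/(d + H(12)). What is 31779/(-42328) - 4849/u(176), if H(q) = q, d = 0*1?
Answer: -223910313/3848 ≈ -58189.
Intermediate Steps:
d = 0
u(S) = 1/12 (u(S) = 1/(0 + 12) = 1/12)
31779/(-42328) - 4849/u(176) = 31779/(-42328) - 4849/1/12 = 31779*(-1/42328) - 4849*12 = -2889/3848 - 58188 = -223910313/3848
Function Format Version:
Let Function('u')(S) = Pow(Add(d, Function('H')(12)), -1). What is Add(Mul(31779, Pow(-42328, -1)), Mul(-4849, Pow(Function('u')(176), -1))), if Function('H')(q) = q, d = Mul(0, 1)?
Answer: Rational(-223910313, 3848) ≈ -58189.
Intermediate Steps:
d = 0
Function('u')(S) = Rational(1, 12) (Function('u')(S) = Pow(Add(0, 12), -1) = Pow(12, -1) = Rational(1, 12))
Add(Mul(31779, Pow(-42328, -1)), Mul(-4849, Pow(Function('u')(176), -1))) = Add(Mul(31779, Pow(-42328, -1)), Mul(-4849, Pow(Rational(1, 12), -1))) = Add(Mul(31779, Rational(-1, 42328)), Mul(-4849, 12)) = Add(Rational(-2889, 3848), -58188) = Rational(-223910313, 3848)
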